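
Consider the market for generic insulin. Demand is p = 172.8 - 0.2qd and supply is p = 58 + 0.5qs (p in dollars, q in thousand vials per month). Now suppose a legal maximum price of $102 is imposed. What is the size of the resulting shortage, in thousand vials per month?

266

Rearranging demand gives qd = 864 - 5p; rearranging supply gives qs = 2p - 116. Without the control the market clears where 864 - 5p = 2p - 116, i.e. p* = 140 and q* = 164.
The ceiling of 102 is below the equilibrium price 140, so it binds.
At p = 102: qd = 864 - 5·102 = 354 and qs = 2·102 - 116 = 88.
Shortage = qd - qs = 354 - 88 = 266.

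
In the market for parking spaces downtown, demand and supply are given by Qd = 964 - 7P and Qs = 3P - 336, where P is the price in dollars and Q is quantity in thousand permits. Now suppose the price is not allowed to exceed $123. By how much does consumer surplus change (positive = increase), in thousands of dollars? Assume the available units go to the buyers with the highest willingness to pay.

199.5

In a free market, 964 - 7P = 3P - 336 gives the equilibrium P* = 130, Q* = 54.
The ceiling of 123 is below the equilibrium price 130, so it binds.
At P = 123: Qd = 964 - 7·123 = 103 and Qs = 3·123 - 336 = 33.
Consumer surplus without the control is ½ · (964/7 - 130) · 54 = 1458/7.
With the ceiling, 33 units are sold at 123 (assume they go to the highest-value buyers). The demand price at Q = 33 is 133, so CS = ½ · [(964/7 - 123) + (133 - 123)] · 33 = 5709/14.
Change in consumer surplus = 5709/14 - 1458/7 = 199.5.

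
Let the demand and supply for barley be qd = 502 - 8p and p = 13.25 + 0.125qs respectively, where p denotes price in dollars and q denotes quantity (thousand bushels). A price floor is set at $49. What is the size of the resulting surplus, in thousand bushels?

Rearranging supply gives qs = 8p - 106. Equilibrium: 502 - 8p = 8p - 106, so 608 = 16p and p* = 38, q* = 198.
The floor of 49 is above the equilibrium price 38, so it binds.
At p = 49: qd = 502 - 8·49 = 110 and qs = 8·49 - 106 = 286.
Surplus = qs - qd = 286 - 110 = 176.

176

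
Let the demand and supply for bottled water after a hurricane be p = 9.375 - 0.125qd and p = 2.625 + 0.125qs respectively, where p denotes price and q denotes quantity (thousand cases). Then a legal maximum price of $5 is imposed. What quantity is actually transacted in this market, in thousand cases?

19

Rearranging demand gives qd = 75 - 8p; rearranging supply gives qs = 8p - 21. Without the control the market clears where 75 - 8p = 8p - 21, i.e. p* = 6 and q* = 27.
Since 5 < 6, the ceiling is binding.
At p = 5: qd = 75 - 8·5 = 35 and qs = 8·5 - 21 = 19.
The quantity actually transacted is the short side, supply: 19.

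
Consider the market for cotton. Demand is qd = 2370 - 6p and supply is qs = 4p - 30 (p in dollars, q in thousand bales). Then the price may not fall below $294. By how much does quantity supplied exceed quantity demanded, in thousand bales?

540

Setting quantity demanded equal to quantity supplied, 2370 - 6p = 4p - 30, gives p* = 240 and q* = 930.
The floor of 294 is above the equilibrium price 240, so it binds.
At p = 294: qd = 2370 - 6·294 = 606 and qs = 4·294 - 30 = 1146.
Surplus = qs - qd = 1146 - 606 = 540.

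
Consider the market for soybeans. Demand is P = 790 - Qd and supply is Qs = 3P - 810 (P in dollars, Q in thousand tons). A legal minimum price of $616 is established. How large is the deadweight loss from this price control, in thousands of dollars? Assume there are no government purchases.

Rearranging demand gives Qd = 790 - P. In a free market, 790 - P = 3P - 810 gives the equilibrium P* = 400, Q* = 390.
Because the floor (616) lies above the market-clearing price, it is binding.
At P = 616: Qd = 790 - 616 = 174 and Qs = 3·616 - 810 = 1038.
Quantity traded falls to 174. At Q = 174 the demand price is 790 - 174 = 616 and the supply price is (810 + 174)/3 = 328.
Deadweight loss = ½ · (616 - 328) · (390 - 174) = ½ · 288 · 216 = 31104.

31104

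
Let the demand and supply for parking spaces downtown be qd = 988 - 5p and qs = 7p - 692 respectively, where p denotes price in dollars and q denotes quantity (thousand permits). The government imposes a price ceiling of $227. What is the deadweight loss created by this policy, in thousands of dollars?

0

In a free market, 988 - 5p = 7p - 692 gives the equilibrium p* = 140, q* = 288.
The ceiling of 227 is above the equilibrium price 140, so it is not binding; the market clears at p* = 140, q* = 288.
Since the control does not bind, no trades are prevented and deadweight loss is zero.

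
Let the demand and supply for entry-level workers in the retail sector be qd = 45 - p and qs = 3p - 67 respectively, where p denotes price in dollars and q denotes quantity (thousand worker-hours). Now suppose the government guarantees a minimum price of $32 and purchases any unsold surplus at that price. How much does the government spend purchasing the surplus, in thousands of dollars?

Equilibrium: 45 - p = 3p - 67, so 112 = 4p and p* = 28, q* = 17.
Because the floor (32) lies above the market-clearing price, it is binding.
At p = 32: qd = 45 - 32 = 13 and qs = 3·32 - 67 = 29.
Surplus = qs - qd = 16.
Government expenditure = surplus × support price = 16 × 32 = 512.

512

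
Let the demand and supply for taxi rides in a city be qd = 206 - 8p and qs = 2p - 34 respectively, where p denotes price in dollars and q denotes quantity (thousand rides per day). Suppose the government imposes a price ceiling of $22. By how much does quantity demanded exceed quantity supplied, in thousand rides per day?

20

Without the control the market clears where 206 - 8p = 2p - 34, i.e. p* = 24 and q* = 14.
Because the ceiling (22) lies below the market-clearing price, it is binding.
At p = 22: qd = 206 - 8·22 = 30 and qs = 2·22 - 34 = 10.
Shortage = qd - qs = 30 - 10 = 20.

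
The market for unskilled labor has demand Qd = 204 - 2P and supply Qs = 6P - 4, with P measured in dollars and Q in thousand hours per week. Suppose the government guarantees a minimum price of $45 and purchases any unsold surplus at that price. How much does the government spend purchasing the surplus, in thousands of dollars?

In a free market, 204 - 2P = 6P - 4 gives the equilibrium P* = 26, Q* = 152.
Because the floor (45) lies above the market-clearing price, it is binding.
At P = 45: Qd = 204 - 2·45 = 114 and Qs = 6·45 - 4 = 266.
Surplus = Qs - Qd = 152.
Government expenditure = surplus × support price = 152 × 45 = 6840.

6840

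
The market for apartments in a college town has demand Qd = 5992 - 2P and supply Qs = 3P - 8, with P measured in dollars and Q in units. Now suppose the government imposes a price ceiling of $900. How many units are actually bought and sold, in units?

In a free market, 5992 - 2P = 3P - 8 gives the equilibrium P* = 1200, Q* = 3592.
Since 900 < 1200, the ceiling is binding.
At P = 900: Qd = 5992 - 2·900 = 4192 and Qs = 3·900 - 8 = 2692.
The quantity actually transacted is the short side, supply: 2692.

2692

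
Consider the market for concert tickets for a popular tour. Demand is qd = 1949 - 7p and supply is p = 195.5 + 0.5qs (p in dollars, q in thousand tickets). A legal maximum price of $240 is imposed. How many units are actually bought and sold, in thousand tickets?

89

Rearranging supply gives qs = 2p - 391. Without the control the market clears where 1949 - 7p = 2p - 391, i.e. p* = 260 and q* = 129.
Since 240 < 260, the ceiling is binding.
At p = 240: qd = 1949 - 7·240 = 269 and qs = 2·240 - 391 = 89.
The quantity actually transacted is the short side, supply: 89.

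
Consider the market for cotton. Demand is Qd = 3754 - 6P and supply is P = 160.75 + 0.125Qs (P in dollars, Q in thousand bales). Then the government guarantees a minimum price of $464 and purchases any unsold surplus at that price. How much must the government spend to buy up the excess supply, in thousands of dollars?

675584

Rearranging supply gives Qs = 8P - 1286. In a free market, 3754 - 6P = 8P - 1286 gives the equilibrium P* = 360, Q* = 1594.
Since 464 > 360, the floor is binding.
At P = 464: Qd = 3754 - 6·464 = 970 and Qs = 8·464 - 1286 = 2426.
Surplus = Qs - Qd = 1456.
Government expenditure = surplus × support price = 1456 × 464 = 675584.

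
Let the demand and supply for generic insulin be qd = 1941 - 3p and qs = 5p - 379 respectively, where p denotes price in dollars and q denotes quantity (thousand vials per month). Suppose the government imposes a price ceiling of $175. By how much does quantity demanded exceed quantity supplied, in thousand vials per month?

Equilibrium: 1941 - 3p = 5p - 379, so 2320 = 8p and p* = 290, q* = 1071.
The ceiling of 175 is below the equilibrium price 290, so it binds.
At p = 175: qd = 1941 - 3·175 = 1416 and qs = 5·175 - 379 = 496.
Shortage = qd - qs = 1416 - 496 = 920.

920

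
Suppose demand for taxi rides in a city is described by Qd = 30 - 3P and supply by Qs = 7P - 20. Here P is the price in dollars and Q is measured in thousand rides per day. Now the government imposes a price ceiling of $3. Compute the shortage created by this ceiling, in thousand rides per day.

20

In a free market, 30 - 3P = 7P - 20 gives the equilibrium P* = 5, Q* = 15.
Since 3 < 5, the ceiling is binding.
At P = 3: Qd = 30 - 3·3 = 21 and Qs = 7·3 - 20 = 1.
Shortage = Qd - Qs = 21 - 1 = 20.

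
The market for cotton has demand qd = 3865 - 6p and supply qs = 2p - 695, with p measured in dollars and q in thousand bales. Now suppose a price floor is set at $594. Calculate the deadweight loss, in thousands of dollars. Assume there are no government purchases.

In a free market, 3865 - 6p = 2p - 695 gives the equilibrium p* = 570, q* = 445.
Because the floor (594) lies above the market-clearing price, it is binding.
At p = 594: qd = 3865 - 6·594 = 301 and qs = 2·594 - 695 = 493.
Quantity traded falls to 301. At q = 301 the demand price is (3865 - 301)/6 = 594 and the supply price is (695 + 301)/2 = 498.
Deadweight loss = ½ · (594 - 498) · (445 - 301) = ½ · 96 · 144 = 6912.

6912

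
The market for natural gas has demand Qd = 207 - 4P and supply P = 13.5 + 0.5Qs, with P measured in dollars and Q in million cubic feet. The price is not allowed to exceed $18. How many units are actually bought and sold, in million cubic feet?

9

Rearranging supply gives Qs = 2P - 27. Setting quantity demanded equal to quantity supplied, 207 - 4P = 2P - 27, gives P* = 39 and Q* = 51.
Because the ceiling (18) lies below the market-clearing price, it is binding.
At P = 18: Qd = 207 - 4·18 = 135 and Qs = 2·18 - 27 = 9.
The quantity actually transacted is the short side, supply: 9.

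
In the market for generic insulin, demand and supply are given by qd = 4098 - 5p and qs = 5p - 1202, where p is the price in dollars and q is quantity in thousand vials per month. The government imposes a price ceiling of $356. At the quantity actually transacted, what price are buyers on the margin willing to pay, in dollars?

704

In a free market, 4098 - 5p = 5p - 1202 gives the equilibrium p* = 530, q* = 1448.
Since 356 < 530, the ceiling is binding.
At p = 356: qd = 4098 - 5·356 = 2318 and qs = 5·356 - 1202 = 578.
Only 578 units reach the market. On the demand curve, the marginal buyer's willingness to pay at q = 578 is (4098 - 578)/5 = 704.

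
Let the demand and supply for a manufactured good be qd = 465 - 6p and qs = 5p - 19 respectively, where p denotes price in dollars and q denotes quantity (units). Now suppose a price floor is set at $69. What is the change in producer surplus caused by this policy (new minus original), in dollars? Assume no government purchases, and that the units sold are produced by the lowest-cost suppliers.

In a free market, 465 - 6p = 5p - 19 gives the equilibrium p* = 44, q* = 201.
Because the floor (69) lies above the market-clearing price, it is binding.
At p = 69: qd = 465 - 6·69 = 51 and qs = 5·69 - 19 = 326.
Producer surplus without the control is ½ · (44 - 3.8) · 201 = 4040.1.
With the floor, 51 units are sold at 69. The supply price at q = 51 is 14, so PS = ½ · [(69 - 3.8) + (69 - 14)] · 51 = 3065.1.
Change in producer surplus = 3065.1 - 4040.1 = -975.

-975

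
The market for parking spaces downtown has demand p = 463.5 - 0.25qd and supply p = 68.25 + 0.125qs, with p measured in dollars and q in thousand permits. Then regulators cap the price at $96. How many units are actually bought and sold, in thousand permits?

222

Rearranging demand gives qd = 1854 - 4p; rearranging supply gives qs = 8p - 546. In a free market, 1854 - 4p = 8p - 546 gives the equilibrium p* = 200, q* = 1054.
Because the ceiling (96) lies below the market-clearing price, it is binding.
At p = 96: qd = 1854 - 4·96 = 1470 and qs = 8·96 - 546 = 222.
The quantity actually transacted is the short side, supply: 222.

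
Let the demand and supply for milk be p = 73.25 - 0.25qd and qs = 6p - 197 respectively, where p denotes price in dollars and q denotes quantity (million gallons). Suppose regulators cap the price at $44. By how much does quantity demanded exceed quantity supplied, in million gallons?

50

Rearranging demand gives qd = 293 - 4p. Equilibrium: 293 - 4p = 6p - 197, so 490 = 10p and p* = 49, q* = 97.
Because the ceiling (44) lies below the market-clearing price, it is binding.
At p = 44: qd = 293 - 4·44 = 117 and qs = 6·44 - 197 = 67.
Shortage = qd - qs = 117 - 67 = 50.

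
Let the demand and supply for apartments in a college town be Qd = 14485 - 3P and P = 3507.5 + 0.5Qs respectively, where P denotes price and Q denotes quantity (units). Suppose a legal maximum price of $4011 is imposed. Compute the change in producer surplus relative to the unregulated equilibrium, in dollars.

Rearranging supply gives Qs = 2P - 7015. In a free market, 14485 - 3P = 2P - 7015 gives the equilibrium P* = 4300, Q* = 1585.
The ceiling of 4011 is below the equilibrium price 4300, so it binds.
At P = 4011: Qd = 14485 - 3·4011 = 2452 and Qs = 2·4011 - 7015 = 1007.
Producer surplus without the control is ½ · (4300 - 3507.5) · 1585 = 628056.25.
With the ceiling, producers sell 1007 units at 4011, so PS = ½ · (4011 - 3507.5) · 1007 = 253512.25.
Change in producer surplus = 253512.25 - 628056.25 = -374544.

-374544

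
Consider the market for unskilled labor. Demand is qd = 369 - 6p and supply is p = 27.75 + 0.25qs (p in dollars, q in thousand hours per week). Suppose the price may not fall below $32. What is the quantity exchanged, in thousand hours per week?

81

Rearranging supply gives qs = 4p - 111. Setting quantity demanded equal to quantity supplied, 369 - 6p = 4p - 111, gives p* = 48 and q* = 81.
The floor of 32 is below the equilibrium price 48, so it is not binding; the market clears at p* = 48, q* = 81.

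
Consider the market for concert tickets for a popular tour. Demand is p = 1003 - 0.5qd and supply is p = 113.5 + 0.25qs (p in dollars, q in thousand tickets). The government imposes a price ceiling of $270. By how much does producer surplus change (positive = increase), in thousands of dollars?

-126840

Rearranging demand gives qd = 2006 - 2p; rearranging supply gives qs = 4p - 454. Equilibrium: 2006 - 2p = 4p - 454, so 2460 = 6p and p* = 410, q* = 1186.
Since 270 < 410, the ceiling is binding.
At p = 270: qd = 2006 - 2·270 = 1466 and qs = 4·270 - 454 = 626.
Producer surplus without the control is ½ · (410 - 113.5) · 1186 = 175824.5.
With the ceiling, producers sell 626 units at 270, so PS = ½ · (270 - 113.5) · 626 = 48984.5.
Change in producer surplus = 48984.5 - 175824.5 = -126840.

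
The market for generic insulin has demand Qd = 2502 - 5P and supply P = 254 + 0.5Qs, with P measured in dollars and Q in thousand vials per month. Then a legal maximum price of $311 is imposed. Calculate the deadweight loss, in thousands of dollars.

Rearranging supply gives Qs = 2P - 508. In a free market, 2502 - 5P = 2P - 508 gives the equilibrium P* = 430, Q* = 352.
Because the ceiling (311) lies below the market-clearing price, it is binding.
At P = 311: Qd = 2502 - 5·311 = 947 and Qs = 2·311 - 508 = 114.
Quantity traded falls to 114. At Q = 114 the demand price is (2502 - 114)/5 = 477.6 and the supply price is (508 + 114)/2 = 311.
Deadweight loss = ½ · (477.6 - 311) · (352 - 114) = ½ · 166.6 · 238 = 19825.4.

19825.4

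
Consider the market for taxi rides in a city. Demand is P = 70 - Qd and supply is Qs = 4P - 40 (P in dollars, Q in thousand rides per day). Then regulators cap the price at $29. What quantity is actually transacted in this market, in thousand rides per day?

Rearranging demand gives Qd = 70 - P. Without the control the market clears where 70 - P = 4P - 40, i.e. P* = 22 and Q* = 48.
The ceiling of 29 is above the equilibrium price 22, so it is not binding; the market clears at P* = 22, Q* = 48.

48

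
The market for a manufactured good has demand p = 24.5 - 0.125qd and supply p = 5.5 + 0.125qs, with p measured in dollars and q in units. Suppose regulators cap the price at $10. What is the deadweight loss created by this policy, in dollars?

200

Rearranging demand gives qd = 196 - 8p; rearranging supply gives qs = 8p - 44. Without the control the market clears where 196 - 8p = 8p - 44, i.e. p* = 15 and q* = 76.
Since 10 < 15, the ceiling is binding.
At p = 10: qd = 196 - 8·10 = 116 and qs = 8·10 - 44 = 36.
Quantity traded falls to 36. At q = 36 the demand price is (196 - 36)/8 = 20 and the supply price is (44 + 36)/8 = 10.
Deadweight loss = ½ · (20 - 10) · (76 - 36) = ½ · 10 · 40 = 200.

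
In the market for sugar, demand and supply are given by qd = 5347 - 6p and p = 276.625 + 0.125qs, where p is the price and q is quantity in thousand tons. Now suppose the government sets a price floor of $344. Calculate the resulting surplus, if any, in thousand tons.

Rearranging supply gives qs = 8p - 2213. In a free market, 5347 - 6p = 8p - 2213 gives the equilibrium p* = 540, q* = 2107.
The floor of 344 is below the equilibrium price 540, so it is not binding; the market clears at p* = 540, q* = 2107.
Since the control does not bind, there is no surplus.

0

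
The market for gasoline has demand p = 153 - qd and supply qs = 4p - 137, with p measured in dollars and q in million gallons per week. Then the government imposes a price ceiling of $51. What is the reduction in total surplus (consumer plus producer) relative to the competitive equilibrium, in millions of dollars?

490

Rearranging demand gives qd = 153 - p. In a free market, 153 - p = 4p - 137 gives the equilibrium p* = 58, q* = 95.
Because the ceiling (51) lies below the market-clearing price, it is binding.
At p = 51: qd = 153 - 51 = 102 and qs = 4·51 - 137 = 67.
Quantity traded falls to 67. At q = 67 the demand price is 153 - 67 = 86 and the supply price is (137 + 67)/4 = 51.
Deadweight loss = ½ · (86 - 51) · (95 - 67) = ½ · 35 · 28 = 490.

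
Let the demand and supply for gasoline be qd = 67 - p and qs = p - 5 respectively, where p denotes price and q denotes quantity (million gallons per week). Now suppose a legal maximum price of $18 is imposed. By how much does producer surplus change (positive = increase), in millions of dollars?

Without the control the market clears where 67 - p = p - 5, i.e. p* = 36 and q* = 31.
The ceiling of 18 is below the equilibrium price 36, so it binds.
At p = 18: qd = 67 - 18 = 49 and qs = 18 - 5 = 13.
Producer surplus without the control is ½ · (36 - 5) · 31 = 480.5.
With the ceiling, producers sell 13 units at 18, so PS = ½ · (18 - 5) · 13 = 84.5.
Change in producer surplus = 84.5 - 480.5 = -396.

-396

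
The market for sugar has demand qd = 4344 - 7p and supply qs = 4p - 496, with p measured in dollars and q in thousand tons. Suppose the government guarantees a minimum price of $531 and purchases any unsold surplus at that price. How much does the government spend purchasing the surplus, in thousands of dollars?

531531

In a free market, 4344 - 7p = 4p - 496 gives the equilibrium p* = 440, q* = 1264.
Because the floor (531) lies above the market-clearing price, it is binding.
At p = 531: qd = 4344 - 7·531 = 627 and qs = 4·531 - 496 = 1628.
Surplus = qs - qd = 1001.
Government expenditure = surplus × support price = 1001 × 531 = 531531.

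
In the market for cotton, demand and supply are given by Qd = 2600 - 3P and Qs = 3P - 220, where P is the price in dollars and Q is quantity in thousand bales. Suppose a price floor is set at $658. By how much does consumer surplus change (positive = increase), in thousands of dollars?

-170704

Equilibrium: 2600 - 3P = 3P - 220, so 2820 = 6P and P* = 470, Q* = 1190.
Because the floor (658) lies above the market-clearing price, it is binding.
At P = 658: Qd = 2600 - 3·658 = 626 and Qs = 3·658 - 220 = 1754.
Consumer surplus without the control is ½ · (2600/3 - 470) · 1190 = 708050/3.
With the floor, consumers buy 626 units at 658, so CS = ½ · (2600/3 - 658) · 626 = 195938/3.
Change in consumer surplus = 195938/3 - 708050/3 = -170704.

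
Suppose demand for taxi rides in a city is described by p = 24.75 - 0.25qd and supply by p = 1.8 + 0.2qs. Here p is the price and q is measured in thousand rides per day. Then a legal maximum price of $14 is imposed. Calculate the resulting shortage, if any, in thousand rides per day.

Rearranging demand gives qd = 99 - 4p; rearranging supply gives qs = 5p - 9. In a free market, 99 - 4p = 5p - 9 gives the equilibrium p* = 12, q* = 51.
The ceiling of 14 is above the equilibrium price 12, so it is not binding; the market clears at p* = 12, q* = 51.
Since the control does not bind, there is no shortage.

0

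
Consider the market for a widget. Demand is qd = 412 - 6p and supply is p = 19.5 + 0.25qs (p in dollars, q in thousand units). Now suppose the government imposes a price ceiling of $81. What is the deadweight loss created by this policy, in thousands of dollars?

0

Rearranging supply gives qs = 4p - 78. Without the control the market clears where 412 - 6p = 4p - 78, i.e. p* = 49 and q* = 118.
Since 81 is above p* = 49, the ceiling does not bind and the free-market outcome prevails.
Since the control does not bind, no trades are prevented and deadweight loss is zero.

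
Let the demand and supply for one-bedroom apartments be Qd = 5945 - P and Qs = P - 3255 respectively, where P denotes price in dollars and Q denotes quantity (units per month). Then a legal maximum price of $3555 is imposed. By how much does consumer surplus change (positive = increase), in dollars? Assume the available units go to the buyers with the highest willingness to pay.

In a free market, 5945 - P = P - 3255 gives the equilibrium P* = 4600, Q* = 1345.
Since 3555 < 4600, the ceiling is binding.
At P = 3555: Qd = 5945 - 3555 = 2390 and Qs = 3555 - 3255 = 300.
Consumer surplus without the control is ½ · (5945 - 4600) · 1345 = 904512.5.
With the ceiling, 300 units are sold at 3555 (assume they go to the highest-value buyers). The demand price at Q = 300 is 5645, so CS = ½ · [(5945 - 3555) + (5645 - 3555)] · 300 = 672000.
Change in consumer surplus = 672000 - 904512.5 = -232512.5.

-232512.5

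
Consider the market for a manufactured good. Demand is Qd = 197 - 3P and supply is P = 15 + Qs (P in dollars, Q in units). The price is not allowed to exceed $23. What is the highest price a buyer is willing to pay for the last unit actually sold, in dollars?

Rearranging supply gives Qs = P - 15. Equilibrium: 197 - 3P = P - 15, so 212 = 4P and P* = 53, Q* = 38.
Since 23 < 53, the ceiling is binding.
At P = 23: Qd = 197 - 3·23 = 128 and Qs = 23 - 15 = 8.
Only 8 units reach the market. On the demand curve, the marginal buyer's willingness to pay at Q = 8 is (197 - 8)/3 = 63.

63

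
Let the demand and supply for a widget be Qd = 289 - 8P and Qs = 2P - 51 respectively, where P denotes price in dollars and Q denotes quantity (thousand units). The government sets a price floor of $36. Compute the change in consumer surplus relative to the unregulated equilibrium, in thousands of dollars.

Equilibrium: 289 - 8P = 2P - 51, so 340 = 10P and P* = 34, Q* = 17.
Because the floor (36) lies above the market-clearing price, it is binding.
At P = 36: Qd = 289 - 8·36 = 1 and Qs = 2·36 - 51 = 21.
Consumer surplus without the control is ½ · (36.125 - 34) · 17 = 18.0625.
With the floor, consumers buy 1 units at 36, so CS = ½ · (36.125 - 36) · 1 = 0.0625.
Change in consumer surplus = 0.0625 - 18.0625 = -18.

-18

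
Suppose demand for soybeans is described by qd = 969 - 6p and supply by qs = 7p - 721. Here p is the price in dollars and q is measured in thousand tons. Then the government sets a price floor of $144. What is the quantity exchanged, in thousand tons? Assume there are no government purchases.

Without the control the market clears where 969 - 6p = 7p - 721, i.e. p* = 130 and q* = 189.
Because the floor (144) lies above the market-clearing price, it is binding.
At p = 144: qd = 969 - 6·144 = 105 and qs = 7·144 - 721 = 287.
The quantity actually transacted is the short side, demand: 105.

105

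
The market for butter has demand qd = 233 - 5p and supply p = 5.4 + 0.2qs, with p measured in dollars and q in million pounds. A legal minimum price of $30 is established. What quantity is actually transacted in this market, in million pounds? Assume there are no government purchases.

Rearranging supply gives qs = 5p - 27. In a free market, 233 - 5p = 5p - 27 gives the equilibrium p* = 26, q* = 103.
The floor of 30 is above the equilibrium price 26, so it binds.
At p = 30: qd = 233 - 5·30 = 83 and qs = 5·30 - 27 = 123.
The quantity actually transacted is the short side, demand: 83.

83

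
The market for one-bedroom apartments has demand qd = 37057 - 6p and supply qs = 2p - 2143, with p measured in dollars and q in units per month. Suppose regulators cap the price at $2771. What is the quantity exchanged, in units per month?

Equilibrium: 37057 - 6p = 2p - 2143, so 39200 = 8p and p* = 4900, q* = 7657.
Because the ceiling (2771) lies below the market-clearing price, it is binding.
At p = 2771: qd = 37057 - 6·2771 = 20431 and qs = 2·2771 - 2143 = 3399.
The quantity actually transacted is the short side, supply: 3399.

3399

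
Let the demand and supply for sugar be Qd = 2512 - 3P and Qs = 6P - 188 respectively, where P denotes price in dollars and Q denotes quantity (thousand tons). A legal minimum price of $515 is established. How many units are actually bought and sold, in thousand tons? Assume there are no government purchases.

967

Equilibrium: 2512 - 3P = 6P - 188, so 2700 = 9P and P* = 300, Q* = 1612.
The floor of 515 is above the equilibrium price 300, so it binds.
At P = 515: Qd = 2512 - 3·515 = 967 and Qs = 6·515 - 188 = 2902.
The quantity actually transacted is the short side, demand: 967.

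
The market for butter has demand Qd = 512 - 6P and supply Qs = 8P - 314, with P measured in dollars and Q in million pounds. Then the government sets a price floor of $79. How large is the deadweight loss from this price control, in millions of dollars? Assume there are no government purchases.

2100

Without the control the market clears where 512 - 6P = 8P - 314, i.e. P* = 59 and Q* = 158.
Because the floor (79) lies above the market-clearing price, it is binding.
At P = 79: Qd = 512 - 6·79 = 38 and Qs = 8·79 - 314 = 318.
Quantity traded falls to 38. At Q = 38 the demand price is (512 - 38)/6 = 79 and the supply price is (314 + 38)/8 = 44.
Deadweight loss = ½ · (79 - 44) · (158 - 38) = ½ · 35 · 120 = 2100.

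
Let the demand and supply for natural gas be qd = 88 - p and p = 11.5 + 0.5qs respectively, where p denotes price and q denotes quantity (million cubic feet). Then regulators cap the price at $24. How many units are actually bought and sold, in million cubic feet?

25

Rearranging supply gives qs = 2p - 23. Setting quantity demanded equal to quantity supplied, 88 - p = 2p - 23, gives p* = 37 and q* = 51.
Because the ceiling (24) lies below the market-clearing price, it is binding.
At p = 24: qd = 88 - 24 = 64 and qs = 2·24 - 23 = 25.
The quantity actually transacted is the short side, supply: 25.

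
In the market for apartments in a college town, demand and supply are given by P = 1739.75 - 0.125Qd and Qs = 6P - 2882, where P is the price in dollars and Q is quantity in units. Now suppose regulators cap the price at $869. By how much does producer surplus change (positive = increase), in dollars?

Rearranging demand gives Qd = 13918 - 8P. In a free market, 13918 - 8P = 6P - 2882 gives the equilibrium P* = 1200, Q* = 4318.
Since 869 < 1200, the ceiling is binding.
At P = 869: Qd = 13918 - 8·869 = 6966 and Qs = 6·869 - 2882 = 2332.
Producer surplus without the control is ½ · (1200 - 1441/3) · 4318 = 4661281/3.
With the ceiling, producers sell 2332 units at 869, so PS = ½ · (869 - 1441/3) · 2332 = 1359556/3.
Change in producer surplus = 1359556/3 - 4661281/3 = -1100575.

-1100575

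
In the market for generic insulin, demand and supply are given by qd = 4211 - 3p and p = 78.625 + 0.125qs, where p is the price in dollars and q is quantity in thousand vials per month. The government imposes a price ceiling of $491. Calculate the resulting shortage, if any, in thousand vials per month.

0

Rearranging supply gives qs = 8p - 629. Without the control the market clears where 4211 - 3p = 8p - 629, i.e. p* = 440 and q* = 2891.
The ceiling of 491 is above the equilibrium price 440, so it is not binding; the market clears at p* = 440, q* = 2891.
Since the control does not bind, there is no shortage.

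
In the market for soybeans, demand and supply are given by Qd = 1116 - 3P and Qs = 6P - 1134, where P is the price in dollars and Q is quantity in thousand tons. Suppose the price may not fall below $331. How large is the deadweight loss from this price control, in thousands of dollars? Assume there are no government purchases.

Without the control the market clears where 1116 - 3P = 6P - 1134, i.e. P* = 250 and Q* = 366.
The floor of 331 is above the equilibrium price 250, so it binds.
At P = 331: Qd = 1116 - 3·331 = 123 and Qs = 6·331 - 1134 = 852.
Quantity traded falls to 123. At Q = 123 the demand price is (1116 - 123)/3 = 331 and the supply price is (1134 + 123)/6 = 209.5.
Deadweight loss = ½ · (331 - 209.5) · (366 - 123) = ½ · 121.5 · 243 = 14762.25.

14762.25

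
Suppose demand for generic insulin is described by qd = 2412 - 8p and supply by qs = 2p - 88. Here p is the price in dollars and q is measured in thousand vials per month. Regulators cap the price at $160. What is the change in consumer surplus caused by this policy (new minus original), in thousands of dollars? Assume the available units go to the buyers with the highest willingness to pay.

18855

Without the control the market clears where 2412 - 8p = 2p - 88, i.e. p* = 250 and q* = 412.
The ceiling of 160 is below the equilibrium price 250, so it binds.
At p = 160: qd = 2412 - 8·160 = 1132 and qs = 2·160 - 88 = 232.
Consumer surplus without the control is ½ · (301.5 - 250) · 412 = 10609.
With the ceiling, 232 units are sold at 160 (assume they go to the highest-value buyers). The demand price at q = 232 is 272.5, so CS = ½ · [(301.5 - 160) + (272.5 - 160)] · 232 = 29464.
Change in consumer surplus = 29464 - 10609 = 18855.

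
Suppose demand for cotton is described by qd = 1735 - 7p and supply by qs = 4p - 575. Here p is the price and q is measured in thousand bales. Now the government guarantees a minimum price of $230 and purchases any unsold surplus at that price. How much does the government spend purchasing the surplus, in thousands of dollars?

Equilibrium: 1735 - 7p = 4p - 575, so 2310 = 11p and p* = 210, q* = 265.
Because the floor (230) lies above the market-clearing price, it is binding.
At p = 230: qd = 1735 - 7·230 = 125 and qs = 4·230 - 575 = 345.
Surplus = qs - qd = 220.
Government expenditure = surplus × support price = 220 × 230 = 50600.

50600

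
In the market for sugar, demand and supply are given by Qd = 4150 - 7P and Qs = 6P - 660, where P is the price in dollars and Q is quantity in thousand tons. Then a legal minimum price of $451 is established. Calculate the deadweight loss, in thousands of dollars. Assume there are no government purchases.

Without the control the market clears where 4150 - 7P = 6P - 660, i.e. P* = 370 and Q* = 1560.
Because the floor (451) lies above the market-clearing price, it is binding.
At P = 451: Qd = 4150 - 7·451 = 993 and Qs = 6·451 - 660 = 2046.
Quantity traded falls to 993. At Q = 993 the demand price is (4150 - 993)/7 = 451 and the supply price is (660 + 993)/6 = 275.5.
Deadweight loss = ½ · (451 - 275.5) · (1560 - 993) = ½ · 175.5 · 567 = 49754.25.

49754.25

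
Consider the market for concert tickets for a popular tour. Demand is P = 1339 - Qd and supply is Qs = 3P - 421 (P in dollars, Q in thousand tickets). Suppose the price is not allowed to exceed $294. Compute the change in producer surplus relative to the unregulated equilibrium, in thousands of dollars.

Rearranging demand gives Qd = 1339 - P. Without the control the market clears where 1339 - P = 3P - 421, i.e. P* = 440 and Q* = 899.
Because the ceiling (294) lies below the market-clearing price, it is binding.
At P = 294: Qd = 1339 - 294 = 1045 and Qs = 3·294 - 421 = 461.
Producer surplus without the control is ½ · (440 - 421/3) · 899 = 808201/6.
With the ceiling, producers sell 461 units at 294, so PS = ½ · (294 - 421/3) · 461 = 212521/6.
Change in producer surplus = 212521/6 - 808201/6 = -99280.

-99280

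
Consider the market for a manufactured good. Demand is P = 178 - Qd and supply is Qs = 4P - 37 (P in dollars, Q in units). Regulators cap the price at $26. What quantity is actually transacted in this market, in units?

Rearranging demand gives Qd = 178 - P. Setting quantity demanded equal to quantity supplied, 178 - P = 4P - 37, gives P* = 43 and Q* = 135.
The ceiling of 26 is below the equilibrium price 43, so it binds.
At P = 26: Qd = 178 - 26 = 152 and Qs = 4·26 - 37 = 67.
The quantity actually transacted is the short side, supply: 67.

67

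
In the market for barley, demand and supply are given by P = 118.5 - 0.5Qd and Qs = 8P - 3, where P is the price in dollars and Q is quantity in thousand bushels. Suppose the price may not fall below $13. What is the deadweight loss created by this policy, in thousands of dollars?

0

Rearranging demand gives Qd = 237 - 2P. Equilibrium: 237 - 2P = 8P - 3, so 240 = 10P and P* = 24, Q* = 189.
Since 13 is below P* = 24, the floor does not bind and the free-market outcome prevails.
Since the control does not bind, no trades are prevented and deadweight loss is zero.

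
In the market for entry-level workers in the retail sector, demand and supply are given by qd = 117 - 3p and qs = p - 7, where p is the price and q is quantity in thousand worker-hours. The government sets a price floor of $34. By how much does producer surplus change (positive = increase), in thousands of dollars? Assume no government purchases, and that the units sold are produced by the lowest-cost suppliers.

Without the control the market clears where 117 - 3p = p - 7, i.e. p* = 31 and q* = 24.
Because the floor (34) lies above the market-clearing price, it is binding.
At p = 34: qd = 117 - 3·34 = 15 and qs = 34 - 7 = 27.
Producer surplus without the control is ½ · (31 - 7) · 24 = 288.
With the floor, 15 units are sold at 34. The supply price at q = 15 is 22, so PS = ½ · [(34 - 7) + (34 - 22)] · 15 = 292.5.
Change in producer surplus = 292.5 - 288 = 4.5.

4.5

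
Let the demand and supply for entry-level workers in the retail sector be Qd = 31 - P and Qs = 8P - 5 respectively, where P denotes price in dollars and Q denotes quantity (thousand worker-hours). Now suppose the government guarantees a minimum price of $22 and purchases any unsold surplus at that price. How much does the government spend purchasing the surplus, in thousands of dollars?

In a free market, 31 - P = 8P - 5 gives the equilibrium P* = 4, Q* = 27.
The floor of 22 is above the equilibrium price 4, so it binds.
At P = 22: Qd = 31 - 22 = 9 and Qs = 8·22 - 5 = 171.
Surplus = Qs - Qd = 162.
Government expenditure = surplus × support price = 162 × 22 = 3564.

3564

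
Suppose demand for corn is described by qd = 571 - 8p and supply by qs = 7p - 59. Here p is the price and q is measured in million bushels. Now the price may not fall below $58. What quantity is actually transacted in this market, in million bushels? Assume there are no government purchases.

Setting quantity demanded equal to quantity supplied, 571 - 8p = 7p - 59, gives p* = 42 and q* = 235.
Since 58 > 42, the floor is binding.
At p = 58: qd = 571 - 8·58 = 107 and qs = 7·58 - 59 = 347.
The quantity actually transacted is the short side, demand: 107.

107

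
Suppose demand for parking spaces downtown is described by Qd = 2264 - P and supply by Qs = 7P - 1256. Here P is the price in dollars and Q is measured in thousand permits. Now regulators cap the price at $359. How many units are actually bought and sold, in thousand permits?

1257

In a free market, 2264 - P = 7P - 1256 gives the equilibrium P* = 440, Q* = 1824.
Since 359 < 440, the ceiling is binding.
At P = 359: Qd = 2264 - 359 = 1905 and Qs = 7·359 - 1256 = 1257.
The quantity actually transacted is the short side, supply: 1257.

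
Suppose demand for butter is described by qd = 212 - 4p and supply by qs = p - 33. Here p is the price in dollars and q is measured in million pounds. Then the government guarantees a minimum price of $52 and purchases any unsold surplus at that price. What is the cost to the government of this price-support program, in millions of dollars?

Equilibrium: 212 - 4p = p - 33, so 245 = 5p and p* = 49, q* = 16.
Since 52 > 49, the floor is binding.
At p = 52: qd = 212 - 4·52 = 4 and qs = 52 - 33 = 19.
Surplus = qs - qd = 15.
Government expenditure = surplus × support price = 15 × 52 = 780.

780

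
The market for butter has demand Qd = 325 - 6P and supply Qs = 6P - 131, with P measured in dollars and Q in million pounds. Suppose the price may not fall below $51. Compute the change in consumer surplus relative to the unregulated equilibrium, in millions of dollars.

-754

Equilibrium: 325 - 6P = 6P - 131, so 456 = 12P and P* = 38, Q* = 97.
Because the floor (51) lies above the market-clearing price, it is binding.
At P = 51: Qd = 325 - 6·51 = 19 and Qs = 6·51 - 131 = 175.
Consumer surplus without the control is ½ · (325/6 - 38) · 97 = 9409/12.
With the floor, consumers buy 19 units at 51, so CS = ½ · (325/6 - 51) · 19 = 361/12.
Change in consumer surplus = 361/12 - 9409/12 = -754.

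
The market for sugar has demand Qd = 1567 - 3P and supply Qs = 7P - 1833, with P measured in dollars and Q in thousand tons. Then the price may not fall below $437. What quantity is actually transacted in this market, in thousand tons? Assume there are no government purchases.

256

In a free market, 1567 - 3P = 7P - 1833 gives the equilibrium P* = 340, Q* = 547.
The floor of 437 is above the equilibrium price 340, so it binds.
At P = 437: Qd = 1567 - 3·437 = 256 and Qs = 7·437 - 1833 = 1226.
The quantity actually transacted is the short side, demand: 256.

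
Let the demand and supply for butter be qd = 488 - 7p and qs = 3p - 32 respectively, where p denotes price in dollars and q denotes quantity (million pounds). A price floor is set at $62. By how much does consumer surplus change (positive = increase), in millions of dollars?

-890

Equilibrium: 488 - 7p = 3p - 32, so 520 = 10p and p* = 52, q* = 124.
Because the floor (62) lies above the market-clearing price, it is binding.
At p = 62: qd = 488 - 7·62 = 54 and qs = 3·62 - 32 = 154.
Consumer surplus without the control is ½ · (488/7 - 52) · 124 = 7688/7.
With the floor, consumers buy 54 units at 62, so CS = ½ · (488/7 - 62) · 54 = 1458/7.
Change in consumer surplus = 1458/7 - 7688/7 = -890.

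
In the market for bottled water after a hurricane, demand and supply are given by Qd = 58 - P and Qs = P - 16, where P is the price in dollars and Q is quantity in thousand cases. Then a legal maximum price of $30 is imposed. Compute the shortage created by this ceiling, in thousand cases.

14

Setting quantity demanded equal to quantity supplied, 58 - P = P - 16, gives P* = 37 and Q* = 21.
Because the ceiling (30) lies below the market-clearing price, it is binding.
At P = 30: Qd = 58 - 30 = 28 and Qs = 30 - 16 = 14.
Shortage = Qd - Qs = 28 - 14 = 14.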